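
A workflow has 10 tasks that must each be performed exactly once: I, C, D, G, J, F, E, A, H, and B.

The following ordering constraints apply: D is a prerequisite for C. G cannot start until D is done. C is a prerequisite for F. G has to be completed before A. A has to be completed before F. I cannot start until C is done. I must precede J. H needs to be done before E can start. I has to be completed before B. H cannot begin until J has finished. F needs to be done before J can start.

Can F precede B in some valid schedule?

Yes

No chain of constraints runs from B to F, so B is not required to come first.
So a valid ordering placing F earlier than B exists.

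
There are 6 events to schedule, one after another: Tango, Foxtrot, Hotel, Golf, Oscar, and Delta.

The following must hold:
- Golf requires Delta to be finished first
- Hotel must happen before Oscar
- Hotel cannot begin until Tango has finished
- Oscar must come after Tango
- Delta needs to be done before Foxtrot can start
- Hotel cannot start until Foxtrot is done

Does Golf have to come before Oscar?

Nothing in the constraints links Golf and Oscar; they are unordered relative to each other.
A valid ordering placing Oscar before Golf exists, so the answer is no.

No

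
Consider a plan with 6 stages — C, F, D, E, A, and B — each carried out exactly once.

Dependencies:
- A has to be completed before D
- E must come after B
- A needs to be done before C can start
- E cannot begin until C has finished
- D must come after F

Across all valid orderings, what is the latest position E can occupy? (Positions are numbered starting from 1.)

6

No constraint forces any stage after E, so it can be placed last, in position 6.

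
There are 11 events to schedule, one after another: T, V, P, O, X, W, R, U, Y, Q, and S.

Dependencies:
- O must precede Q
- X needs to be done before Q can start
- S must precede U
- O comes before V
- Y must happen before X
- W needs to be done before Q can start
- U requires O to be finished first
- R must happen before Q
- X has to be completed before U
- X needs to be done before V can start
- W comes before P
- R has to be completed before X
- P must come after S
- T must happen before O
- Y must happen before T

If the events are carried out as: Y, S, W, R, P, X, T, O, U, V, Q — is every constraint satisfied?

Going through the constraints one by one, each required predecessor appears earlier in the sequence than its dependent — e.g. W (position 3) is before Q (position 11), as required.

Yes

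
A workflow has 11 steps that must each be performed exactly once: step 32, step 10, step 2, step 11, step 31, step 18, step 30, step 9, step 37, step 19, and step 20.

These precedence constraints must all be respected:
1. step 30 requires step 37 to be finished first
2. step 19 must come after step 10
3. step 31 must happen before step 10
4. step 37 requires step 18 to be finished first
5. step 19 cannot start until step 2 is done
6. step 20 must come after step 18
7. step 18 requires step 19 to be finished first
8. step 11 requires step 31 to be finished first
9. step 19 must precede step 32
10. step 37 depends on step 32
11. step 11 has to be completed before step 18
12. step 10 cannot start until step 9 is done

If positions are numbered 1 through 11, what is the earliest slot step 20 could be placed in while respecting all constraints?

The steps that are forced before step 20, directly or transitively, are step 10, step 2, step 11, step 31, step 18, step 9, step 19. That's 7 steps.
So at minimum 7 steps come before step 20, putting step 20 no earlier than position 8. That position is achievable by scheduling exactly those predecessors first.

8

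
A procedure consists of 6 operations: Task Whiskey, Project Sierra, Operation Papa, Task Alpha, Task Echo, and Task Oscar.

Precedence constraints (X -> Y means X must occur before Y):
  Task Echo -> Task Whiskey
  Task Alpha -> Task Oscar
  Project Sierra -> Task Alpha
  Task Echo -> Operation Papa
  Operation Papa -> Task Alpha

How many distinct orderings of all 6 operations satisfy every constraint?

2 operations have no prerequisites (Project Sierra, Task Echo), so any of them could come first.
Counting all ways to extend the partial order to a total order gives 14.

14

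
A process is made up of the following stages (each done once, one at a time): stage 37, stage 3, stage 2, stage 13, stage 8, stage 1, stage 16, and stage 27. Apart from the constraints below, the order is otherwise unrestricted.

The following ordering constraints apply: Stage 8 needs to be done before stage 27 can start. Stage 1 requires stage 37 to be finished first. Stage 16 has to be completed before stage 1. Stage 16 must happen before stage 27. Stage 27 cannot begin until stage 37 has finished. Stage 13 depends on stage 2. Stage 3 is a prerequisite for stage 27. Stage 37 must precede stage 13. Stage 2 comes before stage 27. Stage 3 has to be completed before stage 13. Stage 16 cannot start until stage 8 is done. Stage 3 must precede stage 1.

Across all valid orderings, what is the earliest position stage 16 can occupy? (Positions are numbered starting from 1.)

2

Working backwards through the constraints from stage 16, its only required predecessor is stage 8.
So at minimum 1 stage comes before stage 16, putting stage 16 no earlier than position 2. That position is achievable by scheduling exactly that predecessor first.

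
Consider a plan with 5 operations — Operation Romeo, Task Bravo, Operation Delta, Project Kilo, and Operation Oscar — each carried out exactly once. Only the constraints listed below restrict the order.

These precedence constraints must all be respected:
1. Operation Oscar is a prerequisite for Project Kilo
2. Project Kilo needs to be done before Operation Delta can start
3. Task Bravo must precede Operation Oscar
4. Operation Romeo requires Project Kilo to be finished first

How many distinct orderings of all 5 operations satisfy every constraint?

2

Task Bravo is the only operation with nothing required before it, so every ordering starts there.
Systematically extending each partial ordering one operation at a time and counting, there are 2 complete orderings.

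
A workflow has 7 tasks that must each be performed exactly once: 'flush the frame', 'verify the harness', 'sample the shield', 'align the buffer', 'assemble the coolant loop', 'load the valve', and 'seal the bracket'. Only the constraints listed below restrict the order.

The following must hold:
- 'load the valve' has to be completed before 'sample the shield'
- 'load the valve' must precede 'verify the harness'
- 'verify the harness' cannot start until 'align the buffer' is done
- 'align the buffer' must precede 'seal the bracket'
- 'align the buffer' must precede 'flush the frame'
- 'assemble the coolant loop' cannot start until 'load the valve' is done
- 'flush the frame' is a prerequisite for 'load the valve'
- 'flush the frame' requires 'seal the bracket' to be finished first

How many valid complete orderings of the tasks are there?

'align the buffer' is the only task with nothing required before it, so every ordering starts there.
Systematically extending each partial ordering one task at a time and counting, there are 6 complete orderings.

6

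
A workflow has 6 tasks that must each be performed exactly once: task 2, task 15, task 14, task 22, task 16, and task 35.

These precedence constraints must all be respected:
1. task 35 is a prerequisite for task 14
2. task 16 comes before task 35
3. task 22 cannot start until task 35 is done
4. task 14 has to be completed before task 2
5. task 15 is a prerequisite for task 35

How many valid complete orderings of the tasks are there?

6

2 tasks have no prerequisites (task 15, task 16), so any of them could come first.
Counting all ways to extend the partial order to a total order gives 6.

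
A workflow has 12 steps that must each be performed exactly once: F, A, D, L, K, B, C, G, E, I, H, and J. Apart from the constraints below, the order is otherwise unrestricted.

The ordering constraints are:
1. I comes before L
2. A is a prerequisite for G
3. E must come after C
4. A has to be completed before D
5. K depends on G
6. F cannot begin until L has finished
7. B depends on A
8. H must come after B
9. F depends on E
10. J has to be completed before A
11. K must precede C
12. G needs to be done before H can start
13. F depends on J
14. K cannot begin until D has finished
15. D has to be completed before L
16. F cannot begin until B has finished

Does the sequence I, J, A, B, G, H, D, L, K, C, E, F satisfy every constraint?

Going through the constraints one by one, each required predecessor appears earlier in the sequence than its dependent — e.g. J (position 2) is before F (position 12), as required.

Yes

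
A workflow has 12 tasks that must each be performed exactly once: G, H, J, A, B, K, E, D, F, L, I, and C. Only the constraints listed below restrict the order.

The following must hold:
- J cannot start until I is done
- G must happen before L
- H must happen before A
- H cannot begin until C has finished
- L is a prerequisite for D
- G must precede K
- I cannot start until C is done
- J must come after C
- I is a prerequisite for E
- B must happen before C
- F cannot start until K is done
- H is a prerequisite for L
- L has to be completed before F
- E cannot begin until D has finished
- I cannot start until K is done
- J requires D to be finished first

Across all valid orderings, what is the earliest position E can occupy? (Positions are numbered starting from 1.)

9

Working backwards through the constraints from E, its full set of required predecessors is G, H, B, K, D, L, I, C — 8 of them.
So at minimum 8 tasks come before E, putting E no earlier than position 9. That position is achievable by scheduling exactly those predecessors first.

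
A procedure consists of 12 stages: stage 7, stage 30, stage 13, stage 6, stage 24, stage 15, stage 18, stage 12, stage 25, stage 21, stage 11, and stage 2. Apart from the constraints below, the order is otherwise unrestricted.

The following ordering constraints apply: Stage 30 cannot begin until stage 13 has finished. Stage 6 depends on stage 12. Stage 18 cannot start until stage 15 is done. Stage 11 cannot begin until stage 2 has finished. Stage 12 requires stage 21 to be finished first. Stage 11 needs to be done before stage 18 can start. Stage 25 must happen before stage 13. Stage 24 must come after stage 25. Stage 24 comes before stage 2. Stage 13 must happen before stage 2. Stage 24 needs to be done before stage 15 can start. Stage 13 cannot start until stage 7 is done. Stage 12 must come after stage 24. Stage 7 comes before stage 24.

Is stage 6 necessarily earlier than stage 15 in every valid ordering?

No chain of constraints connects stage 6 to stage 15 in either direction.
There exist valid orderings with stage 15 before stage 6, so stage 6 is not required to come first.

No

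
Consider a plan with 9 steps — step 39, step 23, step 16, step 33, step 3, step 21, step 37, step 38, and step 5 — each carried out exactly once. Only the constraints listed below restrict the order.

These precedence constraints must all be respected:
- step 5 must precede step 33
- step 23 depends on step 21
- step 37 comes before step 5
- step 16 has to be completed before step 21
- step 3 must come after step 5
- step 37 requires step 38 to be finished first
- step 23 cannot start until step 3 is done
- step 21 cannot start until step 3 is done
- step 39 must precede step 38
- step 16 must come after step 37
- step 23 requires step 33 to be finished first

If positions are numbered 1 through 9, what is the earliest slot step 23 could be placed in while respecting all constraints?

9

Every step that must precede step 23 has to come before it. Tracing all chains that end at step 23, those steps are: step 39, step 16, step 33, step 3, step 21, step 37, step 38, step 5 — 8 in total.
So at minimum 8 steps come before step 23, putting step 23 no earlier than position 9. That position is achievable by scheduling exactly those predecessors first.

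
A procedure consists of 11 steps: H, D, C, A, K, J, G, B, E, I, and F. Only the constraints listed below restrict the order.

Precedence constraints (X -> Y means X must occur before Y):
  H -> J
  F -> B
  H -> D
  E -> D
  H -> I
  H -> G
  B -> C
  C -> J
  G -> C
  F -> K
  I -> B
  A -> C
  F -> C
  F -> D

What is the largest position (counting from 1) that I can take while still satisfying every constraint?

8

Following every chain forward from I, the steps that must come later are C, J, B — 3 of them.
With 3 mandatory successors out of 11 steps total, the latest slot for I is 11−3 = 8, and it's reachable by doing all non-successors before I.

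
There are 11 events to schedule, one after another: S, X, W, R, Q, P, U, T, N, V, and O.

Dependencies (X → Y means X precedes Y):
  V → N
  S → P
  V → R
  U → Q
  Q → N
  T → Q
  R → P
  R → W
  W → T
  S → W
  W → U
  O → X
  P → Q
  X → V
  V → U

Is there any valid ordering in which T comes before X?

Following X → V → R → W → T, X must precede T in every valid ordering.
Hence T can never be scheduled before X.

No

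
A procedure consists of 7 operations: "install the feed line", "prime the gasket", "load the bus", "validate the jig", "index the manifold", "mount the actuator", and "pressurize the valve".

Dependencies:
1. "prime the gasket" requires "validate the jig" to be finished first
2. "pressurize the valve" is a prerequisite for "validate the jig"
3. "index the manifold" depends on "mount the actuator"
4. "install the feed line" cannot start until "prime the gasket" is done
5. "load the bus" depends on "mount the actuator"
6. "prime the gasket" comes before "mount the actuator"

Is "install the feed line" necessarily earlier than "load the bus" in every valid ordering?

No chain of constraints connects "install the feed line" to "load the bus" in either direction.
So "install the feed line" can come before "load the bus" or after — it is not forced.

No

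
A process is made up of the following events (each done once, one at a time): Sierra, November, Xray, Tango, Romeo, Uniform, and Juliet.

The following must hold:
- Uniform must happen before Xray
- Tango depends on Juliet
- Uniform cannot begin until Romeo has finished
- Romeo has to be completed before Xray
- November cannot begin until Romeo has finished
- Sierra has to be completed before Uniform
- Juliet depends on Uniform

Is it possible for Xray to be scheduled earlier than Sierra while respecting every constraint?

No

There is a dependency chain Sierra → Uniform → Xray, so Xray always comes after Sierra.
Hence Xray can never be scheduled before Sierra.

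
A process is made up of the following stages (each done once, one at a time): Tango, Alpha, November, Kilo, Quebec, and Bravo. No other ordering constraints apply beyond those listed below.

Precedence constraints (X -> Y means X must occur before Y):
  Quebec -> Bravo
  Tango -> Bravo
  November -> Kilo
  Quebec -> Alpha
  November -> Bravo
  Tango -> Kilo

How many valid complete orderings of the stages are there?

3 stages have no prerequisites (Tango, November, Quebec), so any of them could come first.
Systematically extending each partial ordering one stage at a time and counting, there are 52 complete orderings.

52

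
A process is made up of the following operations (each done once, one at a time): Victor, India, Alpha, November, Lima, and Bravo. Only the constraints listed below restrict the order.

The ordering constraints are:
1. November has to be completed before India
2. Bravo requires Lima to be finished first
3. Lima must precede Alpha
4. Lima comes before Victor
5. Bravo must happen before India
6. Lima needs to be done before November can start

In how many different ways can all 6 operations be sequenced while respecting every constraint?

Lima is the only operation with nothing required before it, so every ordering starts there.
Enumerating by repeatedly choosing an available operation (one whose prerequisites are all placed) gives 40 distinct complete orderings.

40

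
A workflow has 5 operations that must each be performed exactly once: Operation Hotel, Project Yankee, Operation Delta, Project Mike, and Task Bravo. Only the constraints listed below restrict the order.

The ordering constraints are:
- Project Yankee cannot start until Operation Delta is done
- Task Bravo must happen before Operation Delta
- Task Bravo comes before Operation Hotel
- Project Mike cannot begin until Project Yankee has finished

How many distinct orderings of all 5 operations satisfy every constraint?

Only Task Bravo has no prerequisites, so it must go first.
Systematically extending each partial ordering one operation at a time and counting, there are 4 complete orderings.

4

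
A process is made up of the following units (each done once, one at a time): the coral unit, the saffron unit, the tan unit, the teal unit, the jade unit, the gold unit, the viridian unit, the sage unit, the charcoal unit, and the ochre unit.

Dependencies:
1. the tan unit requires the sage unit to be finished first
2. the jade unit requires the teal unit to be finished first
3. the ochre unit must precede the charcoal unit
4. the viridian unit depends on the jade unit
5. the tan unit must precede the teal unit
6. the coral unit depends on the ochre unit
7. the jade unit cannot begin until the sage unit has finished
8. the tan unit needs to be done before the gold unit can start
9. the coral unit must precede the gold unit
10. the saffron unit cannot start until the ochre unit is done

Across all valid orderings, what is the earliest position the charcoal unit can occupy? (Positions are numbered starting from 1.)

2

Working backwards through the constraints from the charcoal unit, its only required predecessor is the ochre unit.
So at minimum 1 unit comes before the charcoal unit, putting the charcoal unit no earlier than position 2. That position is achievable by scheduling exactly that predecessor first.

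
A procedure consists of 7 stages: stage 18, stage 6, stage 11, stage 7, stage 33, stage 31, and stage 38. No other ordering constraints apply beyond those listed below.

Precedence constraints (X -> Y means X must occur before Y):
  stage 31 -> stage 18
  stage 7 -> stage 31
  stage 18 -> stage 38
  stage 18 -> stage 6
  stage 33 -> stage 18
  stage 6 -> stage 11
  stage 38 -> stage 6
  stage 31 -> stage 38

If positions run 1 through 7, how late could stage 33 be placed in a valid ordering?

The stages that are forced after stage 33, directly or by a chain of constraints, are stage 18, stage 6, stage 11, stage 38. That's 4 stages.
So at least 4 stages follow stage 33, putting stage 33 no later than position 3. That position is achievable by scheduling everything else first.

3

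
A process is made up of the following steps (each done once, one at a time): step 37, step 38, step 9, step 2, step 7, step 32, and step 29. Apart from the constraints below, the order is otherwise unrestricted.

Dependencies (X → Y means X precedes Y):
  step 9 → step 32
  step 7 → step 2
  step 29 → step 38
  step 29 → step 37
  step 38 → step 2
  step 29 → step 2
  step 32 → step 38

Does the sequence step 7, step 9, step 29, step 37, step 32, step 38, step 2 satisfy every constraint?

Checking each listed constraint against this order: for instance, step 7 is in position 1 and step 2 in position 7, so that constraint holds — and the remaining constraints check out the same way.

Yes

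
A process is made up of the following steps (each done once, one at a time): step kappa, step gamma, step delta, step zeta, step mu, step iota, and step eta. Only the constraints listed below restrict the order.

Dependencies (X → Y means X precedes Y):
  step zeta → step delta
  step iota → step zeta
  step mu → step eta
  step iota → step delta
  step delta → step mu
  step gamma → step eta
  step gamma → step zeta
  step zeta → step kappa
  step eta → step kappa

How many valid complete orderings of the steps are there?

2 steps have no prerequisites (step gamma, step iota), so any of them could come first.
Systematically extending each partial ordering one step at a time and counting, there are 2 complete orderings.

2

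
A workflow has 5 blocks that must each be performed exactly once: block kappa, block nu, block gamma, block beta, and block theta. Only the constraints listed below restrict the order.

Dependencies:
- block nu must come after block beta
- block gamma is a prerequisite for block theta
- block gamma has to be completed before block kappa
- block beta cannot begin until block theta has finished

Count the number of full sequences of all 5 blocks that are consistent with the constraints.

Block gamma is the only block with nothing required before it, so every ordering starts there.
Enumerating by repeatedly choosing an available block (one whose prerequisites are all placed) gives 4 distinct complete orderings.

4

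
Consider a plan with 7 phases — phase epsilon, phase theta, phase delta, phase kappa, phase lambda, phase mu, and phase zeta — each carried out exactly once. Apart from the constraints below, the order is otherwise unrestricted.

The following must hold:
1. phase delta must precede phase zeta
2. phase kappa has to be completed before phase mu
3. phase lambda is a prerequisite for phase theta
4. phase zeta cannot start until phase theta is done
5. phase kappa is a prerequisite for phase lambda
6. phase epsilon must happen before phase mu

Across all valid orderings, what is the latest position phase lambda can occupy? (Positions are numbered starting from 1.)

Following every chain forward from phase lambda, the phases that must come later are phase theta, phase zeta — 2 of them.
With 2 mandatory successors out of 7 phases total, the latest slot for phase lambda is 7−2 = 5, and it's reachable by doing all non-successors before phase lambda.

5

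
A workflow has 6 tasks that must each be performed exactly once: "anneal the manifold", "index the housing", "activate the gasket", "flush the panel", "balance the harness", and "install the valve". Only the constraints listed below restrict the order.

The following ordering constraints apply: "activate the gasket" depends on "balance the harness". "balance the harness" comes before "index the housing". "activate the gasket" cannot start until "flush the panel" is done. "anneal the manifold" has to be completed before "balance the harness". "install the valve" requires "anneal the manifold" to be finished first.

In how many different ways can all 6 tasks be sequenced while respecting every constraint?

2 tasks have no prerequisites ("anneal the manifold", "flush the panel"), so any of them could come first.
Systematically extending each partial ordering one task at a time and counting, there are 33 complete orderings.

33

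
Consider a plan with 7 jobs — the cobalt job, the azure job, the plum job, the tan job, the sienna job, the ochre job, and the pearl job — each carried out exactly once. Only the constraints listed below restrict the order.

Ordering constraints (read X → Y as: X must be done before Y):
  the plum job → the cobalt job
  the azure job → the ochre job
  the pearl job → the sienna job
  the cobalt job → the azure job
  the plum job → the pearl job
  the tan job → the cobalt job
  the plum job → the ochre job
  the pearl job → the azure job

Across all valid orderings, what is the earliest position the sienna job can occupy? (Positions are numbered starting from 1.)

Every job that must precede the sienna job has to come before it. Tracing all chains that end at the sienna job, those jobs are: the plum job, the pearl job — 2 in total.
So at minimum 2 jobs come before the sienna job, putting the sienna job no earlier than position 3. That position is achievable by scheduling exactly those predecessors first.

3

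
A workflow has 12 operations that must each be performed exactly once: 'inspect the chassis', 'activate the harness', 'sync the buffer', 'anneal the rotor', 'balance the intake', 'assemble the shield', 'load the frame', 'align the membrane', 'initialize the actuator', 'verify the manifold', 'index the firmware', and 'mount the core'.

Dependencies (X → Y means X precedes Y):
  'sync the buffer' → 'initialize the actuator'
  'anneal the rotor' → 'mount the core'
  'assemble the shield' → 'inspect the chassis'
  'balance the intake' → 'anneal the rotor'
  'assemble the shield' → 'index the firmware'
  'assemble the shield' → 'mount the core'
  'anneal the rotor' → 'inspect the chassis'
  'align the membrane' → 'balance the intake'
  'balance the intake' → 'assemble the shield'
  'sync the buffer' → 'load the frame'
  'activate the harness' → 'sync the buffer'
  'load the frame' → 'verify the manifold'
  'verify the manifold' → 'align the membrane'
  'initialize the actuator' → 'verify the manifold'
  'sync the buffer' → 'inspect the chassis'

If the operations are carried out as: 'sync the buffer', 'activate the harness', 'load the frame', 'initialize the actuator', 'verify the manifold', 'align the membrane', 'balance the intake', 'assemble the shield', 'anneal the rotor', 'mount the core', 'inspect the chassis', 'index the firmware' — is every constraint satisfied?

Here 'activate the harness' comes after 'sync the buffer'.
But one of the constraints requires 'activate the harness' before 'sync the buffer', so this ordering violates it.

No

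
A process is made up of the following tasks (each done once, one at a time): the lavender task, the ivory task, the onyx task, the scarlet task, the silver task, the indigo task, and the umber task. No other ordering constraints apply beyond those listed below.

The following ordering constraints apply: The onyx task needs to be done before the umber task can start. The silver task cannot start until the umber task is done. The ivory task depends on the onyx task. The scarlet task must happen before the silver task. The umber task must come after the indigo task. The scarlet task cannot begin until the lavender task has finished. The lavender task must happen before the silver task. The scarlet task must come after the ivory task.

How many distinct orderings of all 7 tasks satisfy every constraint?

40

3 tasks have no prerequisites (the lavender task, the onyx task, the indigo task), so any of them could come first.
Systematically extending each partial ordering one task at a time and counting, there are 40 complete orderings.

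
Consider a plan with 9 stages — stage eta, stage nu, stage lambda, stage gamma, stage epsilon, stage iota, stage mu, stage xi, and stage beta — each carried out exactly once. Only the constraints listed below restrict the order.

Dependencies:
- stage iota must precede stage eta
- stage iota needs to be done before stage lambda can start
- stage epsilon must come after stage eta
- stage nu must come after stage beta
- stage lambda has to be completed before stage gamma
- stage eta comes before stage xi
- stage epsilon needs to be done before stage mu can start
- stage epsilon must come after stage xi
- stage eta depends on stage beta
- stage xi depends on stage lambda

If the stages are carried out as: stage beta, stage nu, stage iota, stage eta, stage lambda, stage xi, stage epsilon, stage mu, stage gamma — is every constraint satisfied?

Yes

Every stated constraint is respected: stage lambda sits at position 5, ahead of stage gamma at position 9, and each of the other listed pairs likewise has the predecessor earlier in the sequence.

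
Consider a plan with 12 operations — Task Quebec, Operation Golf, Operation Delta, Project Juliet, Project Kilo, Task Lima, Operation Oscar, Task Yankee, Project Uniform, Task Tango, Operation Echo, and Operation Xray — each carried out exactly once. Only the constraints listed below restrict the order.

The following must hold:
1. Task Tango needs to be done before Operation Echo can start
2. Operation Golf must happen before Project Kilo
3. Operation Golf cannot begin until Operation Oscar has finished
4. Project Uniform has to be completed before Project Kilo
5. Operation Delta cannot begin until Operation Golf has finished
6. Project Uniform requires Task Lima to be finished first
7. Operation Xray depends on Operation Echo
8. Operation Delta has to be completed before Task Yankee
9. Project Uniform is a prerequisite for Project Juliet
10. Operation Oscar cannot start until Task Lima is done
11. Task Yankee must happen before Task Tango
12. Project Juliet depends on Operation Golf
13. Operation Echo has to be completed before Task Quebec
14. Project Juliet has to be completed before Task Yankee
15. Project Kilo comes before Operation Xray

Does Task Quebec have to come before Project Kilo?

Task Quebec and Project Kilo are not related by any chain of constraints.
So Task Quebec can come before Project Kilo or after — it is not forced.

No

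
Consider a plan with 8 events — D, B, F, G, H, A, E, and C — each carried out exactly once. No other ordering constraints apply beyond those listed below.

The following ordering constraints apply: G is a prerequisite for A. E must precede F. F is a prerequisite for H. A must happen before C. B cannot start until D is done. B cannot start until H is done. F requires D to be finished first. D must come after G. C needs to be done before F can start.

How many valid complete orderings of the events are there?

2 events have no prerequisites (G, E), so any of them could come first.
Enumerating by repeatedly choosing an available event (one whose prerequisites are all placed) gives 15 distinct complete orderings.

15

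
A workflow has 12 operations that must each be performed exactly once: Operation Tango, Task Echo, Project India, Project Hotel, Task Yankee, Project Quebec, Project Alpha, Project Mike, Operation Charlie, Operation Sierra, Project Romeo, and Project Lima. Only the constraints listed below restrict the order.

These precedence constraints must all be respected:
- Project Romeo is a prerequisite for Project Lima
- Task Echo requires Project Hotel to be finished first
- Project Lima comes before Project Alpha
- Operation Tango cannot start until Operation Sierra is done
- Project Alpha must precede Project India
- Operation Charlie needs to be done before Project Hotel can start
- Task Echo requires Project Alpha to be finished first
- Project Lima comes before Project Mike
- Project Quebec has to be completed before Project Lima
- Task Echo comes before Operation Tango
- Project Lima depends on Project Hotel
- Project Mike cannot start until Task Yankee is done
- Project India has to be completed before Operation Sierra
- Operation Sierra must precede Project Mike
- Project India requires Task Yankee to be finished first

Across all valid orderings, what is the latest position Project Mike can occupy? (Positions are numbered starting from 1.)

Project Mike has no required successors, so nothing stops it from going last (position 12).

12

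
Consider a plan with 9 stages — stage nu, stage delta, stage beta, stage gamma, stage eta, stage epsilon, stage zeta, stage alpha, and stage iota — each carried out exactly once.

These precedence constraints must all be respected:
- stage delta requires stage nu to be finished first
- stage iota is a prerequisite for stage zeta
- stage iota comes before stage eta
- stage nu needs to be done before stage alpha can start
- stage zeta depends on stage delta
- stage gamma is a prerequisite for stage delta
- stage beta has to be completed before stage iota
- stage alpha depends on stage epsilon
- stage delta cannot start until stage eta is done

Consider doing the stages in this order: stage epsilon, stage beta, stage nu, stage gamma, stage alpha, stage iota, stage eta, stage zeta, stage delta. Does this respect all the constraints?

In the proposed order, stage zeta appears before stage delta.
That contradicts the constraint that stage delta must precede stage zeta.

No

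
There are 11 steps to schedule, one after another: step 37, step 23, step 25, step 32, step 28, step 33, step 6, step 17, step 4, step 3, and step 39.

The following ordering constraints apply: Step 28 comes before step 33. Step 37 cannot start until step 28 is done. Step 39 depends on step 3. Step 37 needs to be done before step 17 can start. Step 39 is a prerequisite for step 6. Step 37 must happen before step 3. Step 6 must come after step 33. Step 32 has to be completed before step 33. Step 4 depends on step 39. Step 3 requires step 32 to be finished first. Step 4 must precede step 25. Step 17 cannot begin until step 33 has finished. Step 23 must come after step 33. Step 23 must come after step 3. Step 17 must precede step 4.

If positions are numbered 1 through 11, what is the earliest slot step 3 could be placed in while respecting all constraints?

4

Every step that must precede step 3 has to come before it. Tracing all chains that end at step 3, those steps are: step 37, step 32, step 28 — 3 in total.
So at minimum 3 steps come before step 3, putting step 3 no earlier than position 4. That position is achievable by scheduling exactly those predecessors first.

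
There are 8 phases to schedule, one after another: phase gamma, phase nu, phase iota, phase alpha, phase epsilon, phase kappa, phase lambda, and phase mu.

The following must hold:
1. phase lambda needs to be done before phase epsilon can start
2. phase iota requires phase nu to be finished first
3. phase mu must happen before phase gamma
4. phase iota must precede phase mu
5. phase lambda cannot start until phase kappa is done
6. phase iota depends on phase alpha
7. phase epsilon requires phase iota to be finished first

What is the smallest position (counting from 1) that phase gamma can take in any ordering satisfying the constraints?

5

The phases that are forced before phase gamma, directly or transitively, are phase nu, phase iota, phase alpha, phase mu. That's 4 phases.
With 4 mandatory predecessors, the earliest phase gamma can sit is position 4+1 = 5, and placing just those 4 first achieves it.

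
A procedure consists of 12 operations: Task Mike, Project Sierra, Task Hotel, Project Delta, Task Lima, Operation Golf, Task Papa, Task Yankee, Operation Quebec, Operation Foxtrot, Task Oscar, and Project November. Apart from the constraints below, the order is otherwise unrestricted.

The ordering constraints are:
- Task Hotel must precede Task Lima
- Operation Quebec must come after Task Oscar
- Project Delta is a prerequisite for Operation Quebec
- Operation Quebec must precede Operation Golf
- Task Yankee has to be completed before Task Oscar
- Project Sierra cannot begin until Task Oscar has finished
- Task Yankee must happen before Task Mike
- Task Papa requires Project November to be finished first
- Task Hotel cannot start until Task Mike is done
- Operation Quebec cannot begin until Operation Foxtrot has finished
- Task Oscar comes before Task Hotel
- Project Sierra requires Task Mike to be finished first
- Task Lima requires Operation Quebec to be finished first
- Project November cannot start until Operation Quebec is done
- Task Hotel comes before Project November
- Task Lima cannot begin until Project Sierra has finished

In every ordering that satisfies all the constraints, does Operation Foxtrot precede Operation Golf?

Yes

Chaining the stated constraints: Operation Foxtrot → Operation Quebec → Operation Golf.
So Operation Foxtrot must precede Operation Golf in any valid ordering.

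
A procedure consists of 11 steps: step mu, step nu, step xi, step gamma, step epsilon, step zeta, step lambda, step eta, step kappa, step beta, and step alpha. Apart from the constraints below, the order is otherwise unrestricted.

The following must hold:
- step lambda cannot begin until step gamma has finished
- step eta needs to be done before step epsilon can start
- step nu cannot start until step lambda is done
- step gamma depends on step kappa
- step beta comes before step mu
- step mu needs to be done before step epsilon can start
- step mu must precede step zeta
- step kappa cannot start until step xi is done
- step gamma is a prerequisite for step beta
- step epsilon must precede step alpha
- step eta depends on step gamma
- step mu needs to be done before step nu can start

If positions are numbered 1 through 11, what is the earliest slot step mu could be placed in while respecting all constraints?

Working backwards through the constraints from step mu, its full set of required predecessors is step xi, step gamma, step kappa, step beta — 4 of them.
So at minimum 4 steps come before step mu, putting step mu no earlier than position 5. That position is achievable by scheduling exactly those predecessors first.

5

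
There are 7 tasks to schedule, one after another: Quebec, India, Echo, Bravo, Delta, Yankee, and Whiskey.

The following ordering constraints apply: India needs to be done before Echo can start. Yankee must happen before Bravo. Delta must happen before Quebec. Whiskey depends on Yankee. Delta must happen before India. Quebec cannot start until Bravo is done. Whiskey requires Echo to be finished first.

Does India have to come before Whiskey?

Yes

Chaining the stated constraints: India → Echo → Whiskey.
Hence India necessarily comes before Whiskey.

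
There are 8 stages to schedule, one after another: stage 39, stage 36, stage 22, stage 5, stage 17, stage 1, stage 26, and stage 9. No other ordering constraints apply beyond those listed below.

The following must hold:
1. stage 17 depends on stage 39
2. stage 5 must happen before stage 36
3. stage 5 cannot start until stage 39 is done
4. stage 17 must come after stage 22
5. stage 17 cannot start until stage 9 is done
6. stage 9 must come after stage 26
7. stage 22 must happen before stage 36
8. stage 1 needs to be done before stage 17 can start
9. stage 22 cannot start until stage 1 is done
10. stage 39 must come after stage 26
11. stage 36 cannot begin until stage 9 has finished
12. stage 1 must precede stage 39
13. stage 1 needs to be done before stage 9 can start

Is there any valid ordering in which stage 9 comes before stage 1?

No

There is a dependency chain stage 1 → stage 9, so stage 9 always comes after stage 1.
Hence stage 9 can never be scheduled before stage 1.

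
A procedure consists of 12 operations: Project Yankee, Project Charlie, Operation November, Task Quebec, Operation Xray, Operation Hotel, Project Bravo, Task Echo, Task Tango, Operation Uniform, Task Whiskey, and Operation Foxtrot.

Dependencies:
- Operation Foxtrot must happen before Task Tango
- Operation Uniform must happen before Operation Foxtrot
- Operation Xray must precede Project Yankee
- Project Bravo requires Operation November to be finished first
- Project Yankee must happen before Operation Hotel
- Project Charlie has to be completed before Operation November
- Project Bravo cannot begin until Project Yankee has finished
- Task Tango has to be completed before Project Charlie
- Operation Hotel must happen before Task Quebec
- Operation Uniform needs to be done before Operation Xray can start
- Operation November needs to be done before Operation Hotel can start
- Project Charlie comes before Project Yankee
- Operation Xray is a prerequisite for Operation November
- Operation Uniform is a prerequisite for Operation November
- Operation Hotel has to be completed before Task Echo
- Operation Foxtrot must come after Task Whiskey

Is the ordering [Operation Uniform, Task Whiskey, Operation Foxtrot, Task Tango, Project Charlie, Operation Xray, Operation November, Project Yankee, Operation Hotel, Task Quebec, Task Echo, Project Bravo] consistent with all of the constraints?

Yes

Every stated constraint is respected: Operation Uniform sits at position 1, ahead of Operation November at position 7, and each of the other listed pairs likewise has the predecessor earlier in the sequence.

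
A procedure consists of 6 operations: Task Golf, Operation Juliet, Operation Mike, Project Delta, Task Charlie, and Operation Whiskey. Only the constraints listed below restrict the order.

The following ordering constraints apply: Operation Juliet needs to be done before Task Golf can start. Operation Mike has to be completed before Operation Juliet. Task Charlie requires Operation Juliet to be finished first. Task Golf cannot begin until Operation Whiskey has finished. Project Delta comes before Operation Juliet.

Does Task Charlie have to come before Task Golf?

Nothing in the constraints links Task Charlie and Task Golf; they are unordered relative to each other.
A valid ordering placing Task Golf before Task Charlie exists, so the answer is no.

No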